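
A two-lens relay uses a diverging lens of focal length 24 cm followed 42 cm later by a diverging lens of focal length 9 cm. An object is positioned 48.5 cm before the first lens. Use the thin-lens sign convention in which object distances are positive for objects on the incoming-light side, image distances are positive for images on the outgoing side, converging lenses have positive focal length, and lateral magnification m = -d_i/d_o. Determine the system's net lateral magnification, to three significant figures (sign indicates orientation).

0.0444

First lens: d_i1 = 1/(1/(-24) - 1/48.5) = -16.055 cm.
m_1 = -(-16.055)/48.5 = 0.3310.
The intermediate image is virtual, 16.055 cm to the left of lens 1, so d_o2 = L - d_i1 = 42 - (-16.055) = 58.055 cm.
Second lens: d_i2 = 1/(1/(-9) - 1/(58.055)) = -7.792 cm.
m_2 = -(-7.792)/(58.055) = 0.1342.
Overall magnification: m = m_1 m_2 = 0.0444.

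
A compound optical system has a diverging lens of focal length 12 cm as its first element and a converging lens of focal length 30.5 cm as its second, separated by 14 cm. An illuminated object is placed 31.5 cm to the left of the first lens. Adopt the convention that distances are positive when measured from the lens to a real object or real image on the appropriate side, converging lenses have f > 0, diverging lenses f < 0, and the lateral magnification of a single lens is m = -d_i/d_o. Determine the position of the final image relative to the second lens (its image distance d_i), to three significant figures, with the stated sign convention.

-88.6 cm

Lens 1: 1/d_i1 = 1/f_1 - 1/d_o1 = 1/(-12) - 1/31.5 = -0.11508 cm^-1, so d_i1 = -8.690 cm.
The intermediate image is virtual, 8.690 cm to the left of lens 1, so d_o2 = L - d_i1 = 14 - (-8.690) = 22.690 cm.
Lens 2: 1/d_i2 = 1/f_2 - 1/d_o2 = 1/30.5 - 1/(22.690) = -0.01129 cm^-1, so d_i2 = -88.605 cm.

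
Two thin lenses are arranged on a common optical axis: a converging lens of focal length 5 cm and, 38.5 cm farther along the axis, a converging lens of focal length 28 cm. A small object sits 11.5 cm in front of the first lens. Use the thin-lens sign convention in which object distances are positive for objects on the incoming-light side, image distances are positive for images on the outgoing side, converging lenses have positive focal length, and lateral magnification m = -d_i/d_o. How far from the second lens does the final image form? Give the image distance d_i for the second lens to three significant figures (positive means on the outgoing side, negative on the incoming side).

502 cm

Applying the thin-lens equation to the first lens, 1/5 = 1/11.5 + 1/d_i1, which gives d_i1 = 8.846 cm.
The intermediate image is 8.846 cm to the right of lens 1, so d_o2 = L - d_i1 = 38.5 - 8.846 = 29.654 cm.
Applying the thin-lens equation again with f_2 = 28 cm and d_o2 = 29.654 cm gives d_i2 = 502.047 cm.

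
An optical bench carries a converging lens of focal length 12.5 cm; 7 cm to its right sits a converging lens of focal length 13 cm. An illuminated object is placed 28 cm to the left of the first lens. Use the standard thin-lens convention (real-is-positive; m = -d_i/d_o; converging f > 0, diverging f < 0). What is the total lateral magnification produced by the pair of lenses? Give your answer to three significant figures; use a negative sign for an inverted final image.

-0.367

First lens: d_i1 = 1/(1/12.5 - 1/28) = 22.581 cm.
m_1 = -(22.581)/28 = -0.8065.
This image would form 22.581 cm past lens 1, i.e. 15.581 cm beyond lens 2, so it is a virtual object for lens 2: d_o2 = 7 - 22.581 = -15.581 cm.
Second lens: d_i2 = 1/(1/13 - 1/(-15.581)) = 7.087 cm.
m_2 = -(7.087)/(-15.581) = 0.4549.
The system's lateral magnification is m_1 m_2 = (-0.8065)(0.4549) = -0.3668.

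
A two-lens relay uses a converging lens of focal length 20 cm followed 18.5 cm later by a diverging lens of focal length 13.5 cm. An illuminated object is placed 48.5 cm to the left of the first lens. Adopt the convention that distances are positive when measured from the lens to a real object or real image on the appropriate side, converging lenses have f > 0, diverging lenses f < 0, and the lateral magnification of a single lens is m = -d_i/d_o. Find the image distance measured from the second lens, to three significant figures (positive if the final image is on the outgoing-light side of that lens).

-103 cm

Lens 1: 1/d_i1 = 1/f_1 - 1/d_o1 = 1/20 - 1/48.5 = 0.02938 cm^-1, so d_i1 = 34.035 cm.
This image would form 34.035 cm past lens 1, i.e. 15.535 cm beyond lens 2, so it is a virtual object for lens 2: d_o2 = 18.5 - 34.035 = -15.535 cm.
Lens 2: 1/d_i2 = 1/f_2 - 1/d_o2 = 1/(-13.5) - 1/(-15.535) = -0.00970 cm^-1, so d_i2 = -103.054 cm.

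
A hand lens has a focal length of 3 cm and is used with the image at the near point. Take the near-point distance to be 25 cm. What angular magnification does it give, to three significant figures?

9.33

M = 1 + D/f = 1 + 25/3 = 9.333.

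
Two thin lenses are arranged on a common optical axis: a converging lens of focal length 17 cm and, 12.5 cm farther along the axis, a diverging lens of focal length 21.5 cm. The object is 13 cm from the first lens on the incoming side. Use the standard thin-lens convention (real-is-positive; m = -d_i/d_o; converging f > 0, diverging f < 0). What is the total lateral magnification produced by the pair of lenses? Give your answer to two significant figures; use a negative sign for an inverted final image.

1.0

First lens: d_i1 = 1/(1/17 - 1/13) = -55.250 cm.
m_1 = -(-55.250)/13 = 4.2500.
The intermediate image is virtual, 55.250 cm to the left of lens 1, so d_o2 = L - d_i1 = 12.5 - (-55.250) = 67.750 cm.
Second lens: d_i2 = 1/(1/(-21.5) - 1/(67.750)) = -16.321 cm.
m_2 = -(-16.321)/(67.750) = 0.2409.
Total m = m_1 x m_2 = (4.2500)(0.2409) = 1.0238.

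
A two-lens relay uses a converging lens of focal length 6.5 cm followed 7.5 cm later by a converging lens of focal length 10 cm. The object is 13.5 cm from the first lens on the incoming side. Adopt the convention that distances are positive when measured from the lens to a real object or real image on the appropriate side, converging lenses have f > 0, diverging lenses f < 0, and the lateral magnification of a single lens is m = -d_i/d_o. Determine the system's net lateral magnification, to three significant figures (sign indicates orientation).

-0.618

Lens 1: 1/d_i1 = 1/f_1 - 1/d_o1 = 1/6.5 - 1/13.5 = 0.07977 cm^-1, so d_i1 = 12.536 cm.
m_1 = -(12.536)/13.5 = -0.9286.
This image would form 12.536 cm past lens 1, i.e. 5.036 cm beyond lens 2, so it is a virtual object for lens 2: d_o2 = 7.5 - 12.536 = -5.036 cm.
Lens 2: 1/d_i2 = 1/f_2 - 1/d_o2 = 1/10 - 1/(-5.036) = 0.29858 cm^-1, so d_i2 = 3.349 cm.
m_2 = -(3.349)/(-5.036) = 0.6651.
The system's lateral magnification is m_1 m_2 = (-0.9286)(0.6651) = -0.6176.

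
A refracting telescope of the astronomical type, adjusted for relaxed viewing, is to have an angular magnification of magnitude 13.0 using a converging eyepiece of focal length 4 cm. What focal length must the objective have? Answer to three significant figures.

52.0 cm

|M| = f_obj/|f_eye|, so f_obj = |M| x |f_eye| = 13.0 x 4 = 52.000 cm.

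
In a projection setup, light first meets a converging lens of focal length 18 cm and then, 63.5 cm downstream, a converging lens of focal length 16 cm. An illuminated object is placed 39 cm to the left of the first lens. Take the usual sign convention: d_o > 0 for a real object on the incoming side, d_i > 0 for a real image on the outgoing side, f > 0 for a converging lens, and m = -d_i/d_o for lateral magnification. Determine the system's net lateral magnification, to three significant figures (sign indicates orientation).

First lens: d_i1 = 1/(1/18 - 1/39) = 33.429 cm.
m_1 = -(33.429)/39 = -0.8571.
Object distance for lens 2: d_o2 = 63.5 - 33.429 = 30.071 cm.
Second lens: d_i2 = 1/(1/16 - 1/(30.071)) = 34.193 cm.
m_2 = -(34.193)/(30.071) = -1.1371.
Overall magnification: m = m_1 m_2 = 0.9746.

0.975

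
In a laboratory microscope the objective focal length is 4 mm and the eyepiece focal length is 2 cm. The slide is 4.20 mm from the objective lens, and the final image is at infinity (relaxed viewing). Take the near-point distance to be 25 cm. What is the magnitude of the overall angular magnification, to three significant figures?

Convert to cm: f_obj = 4 mm = 0.4 cm; d_o = 4.20 mm = 0.42 cm.
Objective: 1/d_i = 1/f_obj - 1/d_o = 1/0.4 - 1/0.42 = 0.11905 cm^-1, so d_i = 8.400 cm.
m_obj = -d_i/d_o = -8.400/0.42 = -20.000.
Eyepiece angular magnification (image at infinity): M_eye = D/f_e = 25/2 = 12.500.
Overall M = m_obj x M_eye = (-20.000)(12.500) = -250.00.
|M| = 250.00.

250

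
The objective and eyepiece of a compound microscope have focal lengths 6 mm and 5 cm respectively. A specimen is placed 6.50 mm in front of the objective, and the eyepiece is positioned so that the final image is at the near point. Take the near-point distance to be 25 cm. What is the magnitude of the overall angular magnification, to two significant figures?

72

Convert to cm: f_obj = 6 mm = 0.6 cm; d_o = 6.50 mm = 0.65 cm.
Objective: 1/d_i = 1/f_obj - 1/d_o = 1/0.6 - 1/0.65 = 0.12821 cm^-1, so d_i = 7.800 cm.
m_obj = -d_i/d_o = -7.800/0.65 = -12.000.
Eyepiece angular magnification (image at near point): M_eye = 1 + D/f_e = 1 + 25/5 = 6.000.
Overall M = m_obj x M_eye = (-12.000)(6.000) = -72.00.
|M| = 72.00.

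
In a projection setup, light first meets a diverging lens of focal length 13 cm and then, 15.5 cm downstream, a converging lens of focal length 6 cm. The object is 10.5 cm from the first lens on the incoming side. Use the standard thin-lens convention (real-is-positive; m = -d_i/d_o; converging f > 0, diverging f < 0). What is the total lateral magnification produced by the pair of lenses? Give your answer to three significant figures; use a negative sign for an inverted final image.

First lens: d_i1 = 1/(1/(-13) - 1/10.5) = -5.809 cm.
m_1 = -(-5.809)/10.5 = 0.5532.
The intermediate image is virtual, 5.809 cm to the left of lens 1, so d_o2 = L - d_i1 = 15.5 - (-5.809) = 21.309 cm.
Second lens: d_i2 = 1/(1/6 - 1/(21.309)) = 8.352 cm.
m_2 = -(8.352)/(21.309) = -0.3919.
Total m = m_1 x m_2 = (0.5532)(-0.3919) = -0.2168.

-0.217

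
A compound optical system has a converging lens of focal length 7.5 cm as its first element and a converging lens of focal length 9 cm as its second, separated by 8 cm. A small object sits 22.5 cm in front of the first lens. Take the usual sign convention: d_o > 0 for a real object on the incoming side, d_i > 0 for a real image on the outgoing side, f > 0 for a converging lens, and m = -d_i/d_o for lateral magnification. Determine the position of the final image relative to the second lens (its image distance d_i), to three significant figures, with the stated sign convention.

Lens 1: 1/d_i1 = 1/f_1 - 1/d_o1 = 1/7.5 - 1/22.5 = 0.08889 cm^-1, so d_i1 = 11.250 cm.
This image would form 11.250 cm past lens 1, i.e. 3.250 cm beyond lens 2, so it is a virtual object for lens 2: d_o2 = 8 - 11.250 = -3.250 cm.
Lens 2: 1/d_i2 = 1/f_2 - 1/d_o2 = 1/9 - 1/(-3.250) = 0.41880 cm^-1, so d_i2 = 2.388 cm.

2.39 cm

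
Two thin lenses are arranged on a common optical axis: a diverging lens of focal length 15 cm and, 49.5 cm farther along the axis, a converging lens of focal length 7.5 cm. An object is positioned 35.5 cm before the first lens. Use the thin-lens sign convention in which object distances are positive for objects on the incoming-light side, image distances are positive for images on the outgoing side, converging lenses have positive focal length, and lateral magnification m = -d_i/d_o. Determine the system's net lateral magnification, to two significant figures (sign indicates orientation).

Lens 1: 1/d_i1 = 1/f_1 - 1/d_o1 = 1/(-15) - 1/35.5 = -0.09484 cm^-1, so d_i1 = -10.545 cm.
m_1 = -(-10.545)/35.5 = 0.2970.
The intermediate image is virtual, 10.545 cm to the left of lens 1, so d_o2 = L - d_i1 = 49.5 - (-10.545) = 60.045 cm.
Lens 2: 1/d_i2 = 1/f_2 - 1/d_o2 = 1/7.5 - 1/(60.045) = 0.11668 cm^-1, so d_i2 = 8.571 cm.
m_2 = -(8.571)/(60.045) = -0.1427.
Overall magnification: m = m_1 m_2 = -0.0424.

-0.042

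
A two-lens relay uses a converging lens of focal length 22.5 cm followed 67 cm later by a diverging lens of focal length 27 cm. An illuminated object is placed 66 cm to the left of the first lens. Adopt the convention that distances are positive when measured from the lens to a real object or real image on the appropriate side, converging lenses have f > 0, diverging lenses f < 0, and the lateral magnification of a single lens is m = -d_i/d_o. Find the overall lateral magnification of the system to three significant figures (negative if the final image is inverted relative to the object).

Lens 1: 1/d_i1 = 1/f_1 - 1/d_o1 = 1/22.5 - 1/66 = 0.02929 cm^-1, so d_i1 = 34.138 cm.
m_1 = -(34.138)/66 = -0.5172.
The intermediate image is 34.138 cm to the right of lens 1, so d_o2 = L - d_i1 = 67 - 34.138 = 32.862 cm.
Lens 2: 1/d_i2 = 1/f_2 - 1/d_o2 = 1/(-27) - 1/(32.862) = -0.06747 cm^-1, so d_i2 = -14.822 cm.
m_2 = -(-14.822)/(32.862) = 0.4510.
Overall magnification: m = m_1 m_2 = -0.2333.

-0.233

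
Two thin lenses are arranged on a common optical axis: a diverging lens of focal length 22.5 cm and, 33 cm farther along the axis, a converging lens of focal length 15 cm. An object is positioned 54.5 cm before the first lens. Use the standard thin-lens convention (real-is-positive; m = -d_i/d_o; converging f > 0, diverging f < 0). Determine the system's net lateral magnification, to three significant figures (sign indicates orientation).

Applying the thin-lens equation to the first lens, 1/(-22.5) = 1/54.5 + 1/d_i1, which gives d_i1 = -15.925 cm.
Its lateral magnification is m_1 = -d_i1/d_o1 = -(-15.925)/54.5 = 0.2922.
The intermediate image is virtual, 15.925 cm to the left of lens 1, so d_o2 = L - d_i1 = 33 - (-15.925) = 48.925 cm.
Applying the thin-lens equation again with f_2 = 15 cm and d_o2 = 48.925 cm gives d_i2 = 21.632 cm.
m_2 = -(21.632)/(48.925) = -0.4421.
Total m = m_1 x m_2 = (0.2922)(-0.4421) = -0.1292.

-0.129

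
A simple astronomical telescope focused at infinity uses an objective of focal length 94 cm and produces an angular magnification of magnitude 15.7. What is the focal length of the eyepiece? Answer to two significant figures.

6.0 cm

|M| = f_obj/f_eye, so f_eye = f_obj/|M| = 94/15.7 = 5.987 cm.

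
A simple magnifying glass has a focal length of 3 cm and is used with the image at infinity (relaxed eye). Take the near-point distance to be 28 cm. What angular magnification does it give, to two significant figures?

9.3

M = D/f = 28/3 = 9.333.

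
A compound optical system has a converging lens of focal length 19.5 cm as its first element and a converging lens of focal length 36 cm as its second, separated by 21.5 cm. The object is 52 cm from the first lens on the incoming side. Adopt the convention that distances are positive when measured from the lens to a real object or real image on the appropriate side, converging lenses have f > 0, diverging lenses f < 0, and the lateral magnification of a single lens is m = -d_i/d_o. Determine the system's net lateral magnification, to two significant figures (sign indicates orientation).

-0.47

First lens: d_i1 = 1/(1/19.5 - 1/52) = 31.200 cm.
m_1 = -(31.200)/52 = -0.6000.
Since 31.200 cm > 21.5 cm, the first image lies past the second lens and serves as a virtual object: d_o2 = L - d_i1 = -9.700 cm.
Second lens: d_i2 = 1/(1/36 - 1/(-9.700)) = 7.641 cm.
m_2 = -(7.641)/(-9.700) = 0.7877.
The system's lateral magnification is m_1 m_2 = (-0.6000)(0.7877) = -0.4726.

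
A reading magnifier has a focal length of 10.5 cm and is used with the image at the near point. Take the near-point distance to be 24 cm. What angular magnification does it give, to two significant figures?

M = 1 + D/f = 1 + 24/10.5 = 3.286.

3.3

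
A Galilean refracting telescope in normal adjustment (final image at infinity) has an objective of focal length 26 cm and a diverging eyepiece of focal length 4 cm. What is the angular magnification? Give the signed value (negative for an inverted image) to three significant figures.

6.50

M = -f_obj/f_eye = -26/(-4) = 6.500.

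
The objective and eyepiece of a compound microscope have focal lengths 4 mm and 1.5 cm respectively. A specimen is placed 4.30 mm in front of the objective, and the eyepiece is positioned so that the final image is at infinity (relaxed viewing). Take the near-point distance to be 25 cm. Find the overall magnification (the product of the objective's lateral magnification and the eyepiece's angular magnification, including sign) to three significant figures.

Convert to cm: f_obj = 4 mm = 0.4 cm; d_o = 4.30 mm = 0.43 cm.
Objective: 1/d_i = 1/f_obj - 1/d_o = 1/0.4 - 1/0.43 = 0.17442 cm^-1, so d_i = 5.733 cm.
m_obj = -d_i/d_o = -5.733/0.43 = -13.333.
Eyepiece angular magnification (image at infinity): M_eye = D/f_e = 25/1.5 = 16.667.
Overall M = m_obj x M_eye = (-13.333)(16.667) = -222.22.

-222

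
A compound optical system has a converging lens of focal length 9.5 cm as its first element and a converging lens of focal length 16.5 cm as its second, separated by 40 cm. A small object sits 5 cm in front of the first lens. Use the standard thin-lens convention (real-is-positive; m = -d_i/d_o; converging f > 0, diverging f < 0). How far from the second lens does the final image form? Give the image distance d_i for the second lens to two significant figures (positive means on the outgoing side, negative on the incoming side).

24 cm

Applying the thin-lens equation to the first lens, 1/9.5 = 1/5 + 1/d_i1, which gives d_i1 = -10.556 cm.
With d_i1 < 0 the first image is virtual and lies on the object side; the object distance for lens 2 is d_o2 = 40 - (-10.556) = 50.556 cm.
Applying the thin-lens equation again with f_2 = 16.5 cm and d_o2 = 50.556 cm gives d_i2 = 24.494 cm.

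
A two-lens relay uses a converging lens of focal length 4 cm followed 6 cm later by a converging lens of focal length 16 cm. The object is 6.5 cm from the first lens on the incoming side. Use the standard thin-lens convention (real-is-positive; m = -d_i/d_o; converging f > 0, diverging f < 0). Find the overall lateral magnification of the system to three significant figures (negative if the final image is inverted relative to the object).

First lens: d_i1 = 1/(1/4 - 1/6.5) = 10.400 cm.
m_1 = -(10.400)/6.5 = -1.6000.
This image would form 10.400 cm past lens 1, i.e. 4.400 cm beyond lens 2, so it is a virtual object for lens 2: d_o2 = 6 - 10.400 = -4.400 cm.
Second lens: d_i2 = 1/(1/16 - 1/(-4.400)) = 3.451 cm.
m_2 = -(3.451)/(-4.400) = 0.7843.
Total m = m_1 x m_2 = (-1.6000)(0.7843) = -1.2549.

-1.25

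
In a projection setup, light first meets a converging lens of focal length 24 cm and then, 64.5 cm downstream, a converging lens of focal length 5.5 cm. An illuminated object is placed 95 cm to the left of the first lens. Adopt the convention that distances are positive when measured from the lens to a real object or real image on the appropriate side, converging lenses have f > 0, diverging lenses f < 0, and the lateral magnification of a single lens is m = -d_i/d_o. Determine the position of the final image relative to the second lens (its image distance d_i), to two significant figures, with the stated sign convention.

6.6 cm

Lens 1: 1/d_i1 = 1/f_1 - 1/d_o1 = 1/24 - 1/95 = 0.03114 cm^-1, so d_i1 = 32.113 cm.
That image sits 32.387 cm in front of the second lens, so d_o2 = 32.387 cm.
Lens 2: 1/d_i2 = 1/f_2 - 1/d_o2 = 1/5.5 - 1/(32.387) = 0.15094 cm^-1, so d_i2 = 6.625 cm.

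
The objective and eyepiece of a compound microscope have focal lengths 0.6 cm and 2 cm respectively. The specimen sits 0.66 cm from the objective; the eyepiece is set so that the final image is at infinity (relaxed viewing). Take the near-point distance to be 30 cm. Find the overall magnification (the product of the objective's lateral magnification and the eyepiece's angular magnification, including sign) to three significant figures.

Objective: 1/d_i = 1/f_obj - 1/d_o = 1/0.6 - 1/0.66 = 0.15152 cm^-1, so d_i = 6.600 cm.
m_obj = -d_i/d_o = -6.600/0.66 = -10.000.
Eyepiece angular magnification (image at infinity): M_eye = D/f_e = 30/2 = 15.000.
Overall M = m_obj x M_eye = (-10.000)(15.000) = -150.00.

-150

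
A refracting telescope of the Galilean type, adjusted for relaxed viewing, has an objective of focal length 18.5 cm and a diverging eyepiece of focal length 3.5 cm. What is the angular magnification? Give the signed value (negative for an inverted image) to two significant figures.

M = -f_obj/f_eye = -18.5/(-3.5) = 5.286.

5.3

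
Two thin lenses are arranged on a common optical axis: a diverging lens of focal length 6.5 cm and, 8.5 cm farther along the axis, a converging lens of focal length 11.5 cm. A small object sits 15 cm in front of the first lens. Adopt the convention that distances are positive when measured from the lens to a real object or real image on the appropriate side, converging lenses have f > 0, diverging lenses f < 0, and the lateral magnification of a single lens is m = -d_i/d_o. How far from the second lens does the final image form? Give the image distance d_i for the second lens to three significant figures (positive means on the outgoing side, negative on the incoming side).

97.7 cm

Applying the thin-lens equation to the first lens, 1/(-6.5) = 1/15 + 1/d_i1, which gives d_i1 = -4.535 cm.
With d_i1 < 0 the first image is virtual and lies on the object side; the object distance for lens 2 is d_o2 = 8.5 - (-4.535) = 13.035 cm.
Applying the thin-lens equation again with f_2 = 11.5 cm and d_o2 = 13.035 cm gives d_i2 = 97.663 cm.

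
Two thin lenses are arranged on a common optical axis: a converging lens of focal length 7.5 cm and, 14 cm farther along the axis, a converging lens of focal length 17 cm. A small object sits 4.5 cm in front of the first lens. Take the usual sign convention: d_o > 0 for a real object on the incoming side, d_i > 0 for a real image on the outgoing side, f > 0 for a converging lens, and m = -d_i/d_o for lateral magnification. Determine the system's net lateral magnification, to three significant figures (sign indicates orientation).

-5.15

Lens 1: 1/d_i1 = 1/f_1 - 1/d_o1 = 1/7.5 - 1/4.5 = -0.08889 cm^-1, so d_i1 = -11.250 cm.
m_1 = -(-11.250)/4.5 = 2.5000.
With d_i1 < 0 the first image is virtual and lies on the object side; the object distance for lens 2 is d_o2 = 14 - (-11.250) = 25.250 cm.
Lens 2: 1/d_i2 = 1/f_2 - 1/d_o2 = 1/17 - 1/(25.250) = 0.01922 cm^-1, so d_i2 = 52.030 cm.
m_2 = -(52.030)/(25.250) = -2.0606.
The system's lateral magnification is m_1 m_2 = (2.5000)(-2.0606) = -5.1515.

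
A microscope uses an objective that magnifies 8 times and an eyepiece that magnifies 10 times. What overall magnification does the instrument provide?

80

The overall magnification of a compound microscope is the product of the objective and eyepiece magnifications:
M = M_obj x M_eye = 8 x 10 = 80.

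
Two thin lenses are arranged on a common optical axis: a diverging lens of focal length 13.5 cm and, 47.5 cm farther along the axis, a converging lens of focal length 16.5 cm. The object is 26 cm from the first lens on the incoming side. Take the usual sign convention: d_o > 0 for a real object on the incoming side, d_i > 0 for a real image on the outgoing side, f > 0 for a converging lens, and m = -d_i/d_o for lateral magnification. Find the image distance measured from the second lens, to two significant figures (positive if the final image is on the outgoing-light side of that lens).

23 cm

Applying the thin-lens equation to the first lens, 1/(-13.5) = 1/26 + 1/d_i1, which gives d_i1 = -8.886 cm.
With d_i1 < 0 the first image is virtual and lies on the object side; the object distance for lens 2 is d_o2 = 47.5 - (-8.886) = 56.386 cm.
Applying the thin-lens equation again with f_2 = 16.5 cm and d_o2 = 56.386 cm gives d_i2 = 23.326 cm.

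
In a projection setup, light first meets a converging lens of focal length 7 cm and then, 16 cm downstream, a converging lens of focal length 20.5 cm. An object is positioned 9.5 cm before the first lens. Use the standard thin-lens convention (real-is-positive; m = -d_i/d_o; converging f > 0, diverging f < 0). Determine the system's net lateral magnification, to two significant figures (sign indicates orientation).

-1.8

First lens: d_i1 = 1/(1/7 - 1/9.5) = 26.600 cm.
m_1 = -(26.600)/9.5 = -2.8000.
This image would form 26.600 cm past lens 1, i.e. 10.600 cm beyond lens 2, so it is a virtual object for lens 2: d_o2 = 16 - 26.600 = -10.600 cm.
Second lens: d_i2 = 1/(1/20.5 - 1/(-10.600)) = 6.987 cm.
m_2 = -(6.987)/(-10.600) = 0.6592.
The system's lateral magnification is m_1 m_2 = (-2.8000)(0.6592) = -1.8457.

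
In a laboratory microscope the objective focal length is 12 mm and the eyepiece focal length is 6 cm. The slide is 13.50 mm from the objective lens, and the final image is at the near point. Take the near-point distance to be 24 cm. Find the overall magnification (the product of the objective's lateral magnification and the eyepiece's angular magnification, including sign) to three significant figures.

Convert to cm: f_obj = 12 mm = 1.2 cm; d_o = 13.50 mm = 1.35 cm.
Objective: 1/d_i = 1/f_obj - 1/d_o = 1/1.2 - 1/1.35 = 0.09259 cm^-1, so d_i = 10.800 cm.
m_obj = -d_i/d_o = -10.800/1.35 = -8.000.
Eyepiece angular magnification (image at near point): M_eye = 1 + D/f_e = 1 + 24/6 = 5.000.
Overall M = m_obj x M_eye = (-8.000)(5.000) = -40.00.

-40.0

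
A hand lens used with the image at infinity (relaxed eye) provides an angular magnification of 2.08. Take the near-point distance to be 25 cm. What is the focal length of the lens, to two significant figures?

12 cm

For the image at infinity, M = D/f.
f = D/M = 25/2.08 = 12.019 cm.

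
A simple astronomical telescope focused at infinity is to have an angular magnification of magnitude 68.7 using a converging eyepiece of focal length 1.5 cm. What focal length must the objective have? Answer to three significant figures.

103 cm

|M| = f_obj/|f_eye|, so f_obj = |M| x |f_eye| = 68.7 x 1.5 = 103.050 cm.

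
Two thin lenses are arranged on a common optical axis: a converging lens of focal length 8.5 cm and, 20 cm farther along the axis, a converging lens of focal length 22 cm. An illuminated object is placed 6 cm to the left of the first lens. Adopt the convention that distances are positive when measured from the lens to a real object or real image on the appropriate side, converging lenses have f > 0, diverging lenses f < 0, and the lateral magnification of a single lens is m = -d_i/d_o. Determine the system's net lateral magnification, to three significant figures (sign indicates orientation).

First lens: d_i1 = 1/(1/8.5 - 1/6) = -20.400 cm.
m_1 = -(-20.400)/6 = 3.4000.
With d_i1 < 0 the first image is virtual and lies on the object side; the object distance for lens 2 is d_o2 = 20 - (-20.400) = 40.400 cm.
Second lens: d_i2 = 1/(1/22 - 1/(40.400)) = 48.304 cm.
m_2 = -(48.304)/(40.400) = -1.1957.
The system's lateral magnification is m_1 m_2 = (3.4000)(-1.1957) = -4.0652.

-4.07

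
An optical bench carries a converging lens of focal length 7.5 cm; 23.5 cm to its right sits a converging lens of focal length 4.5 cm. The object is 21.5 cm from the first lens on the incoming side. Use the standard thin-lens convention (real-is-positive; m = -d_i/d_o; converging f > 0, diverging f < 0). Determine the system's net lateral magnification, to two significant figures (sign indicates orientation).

0.32

First lens: d_i1 = 1/(1/7.5 - 1/21.5) = 11.518 cm.
m_1 = -(11.518)/21.5 = -0.5357.
Object distance for lens 2: d_o2 = 23.5 - 11.518 = 11.982 cm.
Second lens: d_i2 = 1/(1/4.5 - 1/(11.982)) = 7.206 cm.
m_2 = -(7.206)/(11.982) = -0.6014.
Total m = m_1 x m_2 = (-0.5357)(-0.6014) = 0.3222.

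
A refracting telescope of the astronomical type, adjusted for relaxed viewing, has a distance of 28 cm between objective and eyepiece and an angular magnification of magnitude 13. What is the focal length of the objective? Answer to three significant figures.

In normal adjustment the tube length equals f_obj + f_eye and |M| = f_obj/f_eye.
So f_obj = 13 f_eye and 13 f_eye + f_eye = 28 cm, giving f_eye = 28/14 = 2.000 cm and f_obj = 26.000 cm.

26.0 cm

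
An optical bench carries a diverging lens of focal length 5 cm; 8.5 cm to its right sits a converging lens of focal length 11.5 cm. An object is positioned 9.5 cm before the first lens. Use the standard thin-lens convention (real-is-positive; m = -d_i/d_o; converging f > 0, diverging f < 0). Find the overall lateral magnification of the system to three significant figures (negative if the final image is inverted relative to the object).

First lens: d_i1 = 1/(1/(-5) - 1/9.5) = -3.276 cm.
m_1 = -(-3.276)/9.5 = 0.3448.
The intermediate image is virtual, 3.276 cm to the left of lens 1, so d_o2 = L - d_i1 = 8.5 - (-3.276) = 11.776 cm.
Second lens: d_i2 = 1/(1/11.5 - 1/(11.776)) = 490.906 cm.
m_2 = -(490.906)/(11.776) = -41.6875.
The system's lateral magnification is m_1 m_2 = (0.3448)(-41.6875) = -14.3750.

-14.4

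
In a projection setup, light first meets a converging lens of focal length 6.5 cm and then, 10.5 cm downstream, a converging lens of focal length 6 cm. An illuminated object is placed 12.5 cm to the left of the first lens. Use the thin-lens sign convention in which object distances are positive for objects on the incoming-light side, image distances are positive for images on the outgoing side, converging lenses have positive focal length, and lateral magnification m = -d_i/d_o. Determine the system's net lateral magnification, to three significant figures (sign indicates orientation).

Lens 1: 1/d_i1 = 1/f_1 - 1/d_o1 = 1/6.5 - 1/12.5 = 0.07385 cm^-1, so d_i1 = 13.542 cm.
m_1 = -(13.542)/12.5 = -1.0833.
This image would form 13.542 cm past lens 1, i.e. 3.042 cm beyond lens 2, so it is a virtual object for lens 2: d_o2 = 10.5 - 13.542 = -3.042 cm.
Lens 2: 1/d_i2 = 1/f_2 - 1/d_o2 = 1/6 - 1/(-3.042) = 0.49543 cm^-1, so d_i2 = 2.018 cm.
m_2 = -(2.018)/(-3.042) = 0.6636.
Overall magnification: m = m_1 m_2 = -0.7189.

-0.719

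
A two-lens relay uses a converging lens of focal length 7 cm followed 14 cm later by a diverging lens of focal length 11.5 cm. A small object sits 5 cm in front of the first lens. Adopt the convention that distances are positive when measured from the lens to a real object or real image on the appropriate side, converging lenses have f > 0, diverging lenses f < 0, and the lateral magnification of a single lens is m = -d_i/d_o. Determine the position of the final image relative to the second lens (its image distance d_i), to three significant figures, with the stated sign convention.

First lens: d_i1 = 1/(1/7 - 1/5) = -17.500 cm.
The intermediate image is virtual, 17.500 cm to the left of lens 1, so d_o2 = L - d_i1 = 14 - (-17.500) = 31.500 cm.
Second lens: d_i2 = 1/(1/(-11.5) - 1/(31.500)) = -8.424 cm.

-8.42 cm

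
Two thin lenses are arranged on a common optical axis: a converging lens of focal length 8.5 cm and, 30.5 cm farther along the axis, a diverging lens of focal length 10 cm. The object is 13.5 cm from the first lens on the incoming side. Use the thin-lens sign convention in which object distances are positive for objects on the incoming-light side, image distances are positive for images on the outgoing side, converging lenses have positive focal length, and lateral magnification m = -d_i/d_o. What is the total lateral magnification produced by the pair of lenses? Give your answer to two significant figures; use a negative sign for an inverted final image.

Lens 1: 1/d_i1 = 1/f_1 - 1/d_o1 = 1/8.5 - 1/13.5 = 0.04357 cm^-1, so d_i1 = 22.950 cm.
m_1 = -(22.950)/13.5 = -1.7000.
The intermediate image is 22.950 cm to the right of lens 1, so d_o2 = L - d_i1 = 30.5 - 22.950 = 7.550 cm.
Lens 2: 1/d_i2 = 1/f_2 - 1/d_o2 = 1/(-10) - 1/(7.550) = -0.23245 cm^-1, so d_i2 = -4.302 cm.
m_2 = -(-4.302)/(7.550) = 0.5698.
Overall magnification: m = m_1 m_2 = -0.9687.

-0.97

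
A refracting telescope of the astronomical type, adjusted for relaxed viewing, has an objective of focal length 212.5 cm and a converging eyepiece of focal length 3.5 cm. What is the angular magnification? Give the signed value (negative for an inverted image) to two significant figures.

-61

M = -f_obj/f_eye = -212.5/(3.5) = -60.714.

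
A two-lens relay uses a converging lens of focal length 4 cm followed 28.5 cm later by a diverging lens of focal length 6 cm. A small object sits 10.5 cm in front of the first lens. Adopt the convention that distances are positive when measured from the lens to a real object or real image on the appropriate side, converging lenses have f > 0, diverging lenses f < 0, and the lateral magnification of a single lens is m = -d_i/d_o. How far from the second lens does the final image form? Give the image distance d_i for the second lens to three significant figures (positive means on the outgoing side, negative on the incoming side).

-4.72 cm

First lens: d_i1 = 1/(1/4 - 1/10.5) = 6.462 cm.
Object distance for lens 2: d_o2 = 28.5 - 6.462 = 22.038 cm.
Second lens: d_i2 = 1/(1/(-6) - 1/(22.038)) = -4.716 cm.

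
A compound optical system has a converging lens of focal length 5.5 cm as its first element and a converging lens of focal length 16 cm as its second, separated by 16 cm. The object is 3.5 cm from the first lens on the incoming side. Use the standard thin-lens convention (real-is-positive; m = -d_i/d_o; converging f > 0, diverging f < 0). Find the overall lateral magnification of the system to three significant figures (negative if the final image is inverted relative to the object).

-4.57

First lens: d_i1 = 1/(1/5.5 - 1/3.5) = -9.625 cm.
m_1 = -(-9.625)/3.5 = 2.7500.
The intermediate image is virtual, 9.625 cm to the left of lens 1, so d_o2 = L - d_i1 = 16 - (-9.625) = 25.625 cm.
Second lens: d_i2 = 1/(1/16 - 1/(25.625)) = 42.597 cm.
m_2 = -(42.597)/(25.625) = -1.6623.
Overall magnification: m = m_1 m_2 = -4.5714.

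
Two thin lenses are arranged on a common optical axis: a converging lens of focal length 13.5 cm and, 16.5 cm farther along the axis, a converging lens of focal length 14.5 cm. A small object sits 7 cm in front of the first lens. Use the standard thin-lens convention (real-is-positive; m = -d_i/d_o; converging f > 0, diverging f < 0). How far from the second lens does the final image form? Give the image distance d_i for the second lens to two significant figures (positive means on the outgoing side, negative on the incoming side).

Applying the thin-lens equation to the first lens, 1/13.5 = 1/7 + 1/d_i1, which gives d_i1 = -14.538 cm.
With d_i1 < 0 the first image is virtual and lies on the object side; the object distance for lens 2 is d_o2 = 16.5 - (-14.538) = 31.038 cm.
Applying the thin-lens equation again with f_2 = 14.5 cm and d_o2 = 31.038 cm gives d_i2 = 27.213 cm.

27 cm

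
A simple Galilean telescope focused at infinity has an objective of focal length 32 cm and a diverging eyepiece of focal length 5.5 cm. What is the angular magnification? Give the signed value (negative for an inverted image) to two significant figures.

5.8

M = -f_obj/f_eye = -32/(-5.5) = 5.818.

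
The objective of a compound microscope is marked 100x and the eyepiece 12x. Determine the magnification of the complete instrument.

The overall magnification of a compound microscope is the product of the objective and eyepiece magnifications:
M = M_obj x M_eye = 100 x 12 = 1200.

1200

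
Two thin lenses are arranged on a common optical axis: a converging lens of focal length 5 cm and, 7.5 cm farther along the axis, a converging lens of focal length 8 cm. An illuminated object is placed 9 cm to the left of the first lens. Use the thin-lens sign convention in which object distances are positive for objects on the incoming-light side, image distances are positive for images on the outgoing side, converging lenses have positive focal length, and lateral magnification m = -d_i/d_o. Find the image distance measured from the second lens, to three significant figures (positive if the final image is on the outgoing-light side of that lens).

2.55 cm

First lens: d_i1 = 1/(1/5 - 1/9) = 11.250 cm.
Since 11.250 cm > 7.5 cm, the first image lies past the second lens and serves as a virtual object: d_o2 = L - d_i1 = -3.750 cm.
Second lens: d_i2 = 1/(1/8 - 1/(-3.750)) = 2.553 cm.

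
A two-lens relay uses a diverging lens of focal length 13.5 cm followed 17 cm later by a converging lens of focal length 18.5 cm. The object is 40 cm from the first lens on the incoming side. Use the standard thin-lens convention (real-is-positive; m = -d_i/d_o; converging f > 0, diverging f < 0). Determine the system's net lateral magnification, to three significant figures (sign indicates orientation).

-0.543

Applying the thin-lens equation to the first lens, 1/(-13.5) = 1/40 + 1/d_i1, which gives d_i1 = -10.093 cm.
Its lateral magnification is m_1 = -d_i1/d_o1 = -(-10.093)/40 = 0.2523.
The intermediate image is virtual, 10.093 cm to the left of lens 1, so d_o2 = L - d_i1 = 17 - (-10.093) = 27.093 cm.
Applying the thin-lens equation again with f_2 = 18.5 cm and d_o2 = 27.093 cm gives d_i2 = 58.327 cm.
m_2 = -(58.327)/(27.093) = -2.1528.
The system's lateral magnification is m_1 m_2 = (0.2523)(-2.1528) = -0.5432.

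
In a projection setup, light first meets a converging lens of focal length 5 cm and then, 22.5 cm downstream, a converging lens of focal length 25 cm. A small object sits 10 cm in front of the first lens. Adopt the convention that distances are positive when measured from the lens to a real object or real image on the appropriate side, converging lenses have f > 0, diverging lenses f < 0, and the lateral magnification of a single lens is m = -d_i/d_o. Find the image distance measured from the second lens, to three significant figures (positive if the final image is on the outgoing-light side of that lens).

First lens: d_i1 = 1/(1/5 - 1/10) = 10.000 cm.
That image sits 12.500 cm in front of the second lens, so d_o2 = 12.500 cm.
Second lens: d_i2 = 1/(1/25 - 1/(12.500)) = -25.000 cm.

-25.0 cm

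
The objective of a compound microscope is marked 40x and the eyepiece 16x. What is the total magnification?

640

The overall magnification of a compound microscope is the product of the objective and eyepiece magnifications:
M = M_obj x M_eye = 40 x 16 = 640.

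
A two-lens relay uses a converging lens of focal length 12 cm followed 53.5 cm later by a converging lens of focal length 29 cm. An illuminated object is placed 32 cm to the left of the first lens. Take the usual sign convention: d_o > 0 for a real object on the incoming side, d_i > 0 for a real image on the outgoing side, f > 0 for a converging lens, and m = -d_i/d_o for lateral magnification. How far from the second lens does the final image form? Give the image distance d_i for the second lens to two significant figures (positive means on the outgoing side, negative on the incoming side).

190 cm

Applying the thin-lens equation to the first lens, 1/12 = 1/32 + 1/d_i1, which gives d_i1 = 19.200 cm.
That image sits 34.300 cm in front of the second lens, so d_o2 = 34.300 cm.
Applying the thin-lens equation again with f_2 = 29 cm and d_o2 = 34.300 cm gives d_i2 = 187.679 cm.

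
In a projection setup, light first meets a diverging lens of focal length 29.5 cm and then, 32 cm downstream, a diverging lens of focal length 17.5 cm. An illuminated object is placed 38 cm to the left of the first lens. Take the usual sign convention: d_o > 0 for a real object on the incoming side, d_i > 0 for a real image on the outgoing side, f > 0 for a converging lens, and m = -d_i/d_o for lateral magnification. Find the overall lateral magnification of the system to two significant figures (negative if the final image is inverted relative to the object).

0.12

Applying the thin-lens equation to the first lens, 1/(-29.5) = 1/38 + 1/d_i1, which gives d_i1 = -16.607 cm.
Its lateral magnification is m_1 = -d_i1/d_o1 = -(-16.607)/38 = 0.4370.
With d_i1 < 0 the first image is virtual and lies on the object side; the object distance for lens 2 is d_o2 = 32 - (-16.607) = 48.607 cm.
Applying the thin-lens equation again with f_2 = -17.5 cm and d_o2 = 48.607 cm gives d_i2 = -12.867 cm.
m_2 = -(-12.867)/(48.607) = 0.2647.
The system's lateral magnification is m_1 m_2 = (0.4370)(0.2647) = 0.1157.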